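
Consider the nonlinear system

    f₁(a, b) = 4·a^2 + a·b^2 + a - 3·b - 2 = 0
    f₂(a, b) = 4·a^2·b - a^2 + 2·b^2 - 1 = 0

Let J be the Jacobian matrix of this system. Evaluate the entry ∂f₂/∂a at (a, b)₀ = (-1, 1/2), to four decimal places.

-2.0000

∂f₂/∂a = 8·a·b - 2·a.
At (-1, 1/2) this is -2.0000.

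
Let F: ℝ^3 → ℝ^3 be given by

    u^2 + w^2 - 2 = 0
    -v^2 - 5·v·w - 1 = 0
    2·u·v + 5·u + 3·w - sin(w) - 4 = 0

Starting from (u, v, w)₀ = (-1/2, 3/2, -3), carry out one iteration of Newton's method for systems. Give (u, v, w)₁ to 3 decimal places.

At (-1/2, 3/2, -3): F = (7.250, 19.250, -16.85888).
Jacobian J = [[2·u, 0, 2·w], [0, -2·v - 5·w, -5·v], [2·v + 5, 2·u, -cos(w) + 3]].
At the point, J = [[-1.000, 0.000, -6.000], [0.000, 12.000, -7.500], [8.000, -1.000, 3.98999]] (det J = 535.62009).
Solving J·Δ = −F gives Δ = (1.504, -1.006, 0.958).
Then the next iterate is (u, v, w)₁ = (1.004, 0.494, -2.042).

(1.004, 0.494, -2.042)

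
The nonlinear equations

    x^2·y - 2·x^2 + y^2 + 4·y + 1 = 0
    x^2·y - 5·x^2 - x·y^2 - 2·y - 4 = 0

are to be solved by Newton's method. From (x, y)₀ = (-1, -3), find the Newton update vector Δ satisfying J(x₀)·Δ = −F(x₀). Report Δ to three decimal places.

(0.825, 1.254)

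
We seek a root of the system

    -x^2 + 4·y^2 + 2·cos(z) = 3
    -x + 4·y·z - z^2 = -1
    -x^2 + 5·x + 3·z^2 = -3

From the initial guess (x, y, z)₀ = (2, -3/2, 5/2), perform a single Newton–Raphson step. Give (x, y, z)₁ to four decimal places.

(2.0783, -1.3079, 0.6448)

At (2, -3/2, 5/2): F = (0.397713, -22.2500, 27.7500).
Jacobian J = [[-2·x, 8·y, -2·sin(z)], [-1, 4·z, 4·y - 2·z], [-2·x + 5, 0, 6·z]].
At the point, J = [[-4.0000, -12.0000, -1.196944], [-1.0000, 10.0000, -11.0000], [1.0000, 0.0000, 15.0000]] (det J = -636.030557).
Solving J·Δ = −F gives Δ = (0.0783, 0.1921, -1.8552).
Then the next iterate is (x, y, z)₁ = (2.0783, -1.3079, 0.6448).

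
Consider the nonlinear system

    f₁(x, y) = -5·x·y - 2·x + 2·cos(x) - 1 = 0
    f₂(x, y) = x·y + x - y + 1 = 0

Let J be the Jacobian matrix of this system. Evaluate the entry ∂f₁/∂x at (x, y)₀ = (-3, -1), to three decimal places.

∂f₁/∂x = -5·y - 2·sin(x) - 2.
At (-3, -1) this is 3.282.

3.282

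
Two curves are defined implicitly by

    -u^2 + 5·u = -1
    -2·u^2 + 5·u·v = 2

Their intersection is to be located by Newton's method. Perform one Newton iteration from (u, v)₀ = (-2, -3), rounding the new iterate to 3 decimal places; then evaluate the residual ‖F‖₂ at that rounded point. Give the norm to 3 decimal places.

3.633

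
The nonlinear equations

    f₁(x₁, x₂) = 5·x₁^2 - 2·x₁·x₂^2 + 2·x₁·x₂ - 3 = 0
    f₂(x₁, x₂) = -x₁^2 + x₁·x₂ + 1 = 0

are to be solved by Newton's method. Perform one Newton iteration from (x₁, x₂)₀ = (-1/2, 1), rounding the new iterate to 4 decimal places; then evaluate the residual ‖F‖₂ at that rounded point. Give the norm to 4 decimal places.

67.5598

At (-1/2, 1): F = (-1.7500, 0.2500).
Jacobian J = [[10·x₁ - 2·x₂^2 + 2·x₂, -4·x₁·x₂ + 2·x₁], [-2·x₁ + x₂, x₁]].
At the point, J = [[-5.0000, 1.0000], [2.0000, -0.5000]] (det J = 0.5000).
Solving J·Δ = −F gives Δ = (-1.2500, -4.5000).
Then the next iterate is (x₁, x₂)₁ = (-1.7500, -3.5000).
Re-evaluating at (-1.7500, -3.5000): F = (67.4375, 4.0625), so ‖F‖₂ = 67.5598.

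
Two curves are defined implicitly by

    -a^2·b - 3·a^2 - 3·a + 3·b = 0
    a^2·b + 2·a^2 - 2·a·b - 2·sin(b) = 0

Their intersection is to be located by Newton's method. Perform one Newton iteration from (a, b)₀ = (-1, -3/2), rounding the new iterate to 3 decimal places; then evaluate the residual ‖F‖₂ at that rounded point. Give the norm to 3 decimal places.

At (-1, -3/2): F = (-3.000, -0.50501).
Jacobian J = [[-2·a·b - 6·a - 3, -a^2 + 3], [2·a·b + 4·a - 2·b, a^2 - 2·a - 2·cos(b)]].
At the point, J = [[0.000, 2.000], [2.000, 2.85853]] (det J = -4.000).
Solving J·Δ = −F gives Δ = (-1.891, 1.500).
Then the next iterate is (a, b)₁ = (-2.891, 0.000).
Re-evaluating at (-2.891, 0.000): F = (-16.40064, 16.71576), so ‖F‖₂ = 23.418.

23.418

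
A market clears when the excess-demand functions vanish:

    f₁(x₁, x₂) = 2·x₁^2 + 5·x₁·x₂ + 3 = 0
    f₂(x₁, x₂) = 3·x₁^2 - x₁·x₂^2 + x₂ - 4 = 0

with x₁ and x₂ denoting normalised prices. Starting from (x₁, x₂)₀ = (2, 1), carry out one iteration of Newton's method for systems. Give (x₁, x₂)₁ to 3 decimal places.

At (2, 1): F = (21.000, 7.000).
Jacobian J = [[4·x₁ + 5·x₂, 5·x₁], [6·x₁ - x₂^2, -2·x₁·x₂ + 1]].
At the point, J = [[13.000, 10.000], [11.000, -3.000]] (det J = -149.000).
Solving J·Δ = −F gives Δ = (-0.893, -0.940).
Then the next iterate is (x₁, x₂)₁ = (1.107, 0.060).

(1.107, 0.060)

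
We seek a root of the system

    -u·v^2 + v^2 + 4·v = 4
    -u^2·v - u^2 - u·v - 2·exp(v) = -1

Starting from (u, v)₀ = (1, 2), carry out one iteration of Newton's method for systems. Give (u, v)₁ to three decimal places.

(0.919, 0.919)

At (1, 2): F = (4.000, -18.77811).
Jacobian J = [[-v^2, -2·u·v + 2·v + 4], [-2·u·v - 2·u - v, -u^2 - u - 2·exp(v)]].
At the point, J = [[-4.000, 4.000], [-8.000, -16.77811]] (det J = 99.11245).
Solving J·Δ = −F gives Δ = (-0.081, -1.081).
Then the next iterate is (u, v)₁ = (0.919, 0.919).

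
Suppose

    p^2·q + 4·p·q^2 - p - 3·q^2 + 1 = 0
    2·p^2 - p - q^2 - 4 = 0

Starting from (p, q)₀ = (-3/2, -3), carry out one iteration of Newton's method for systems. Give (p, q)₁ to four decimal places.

(-1.3210, -1.6245)

At (-3/2, -3): F = (-85.2500, -7.0000).
Jacobian J = [[2·p·q + 4·q^2 - 1, p^2 + 8·p·q - 6·q], [4·p - 1, -2·q]].
At the point, J = [[44.0000, 56.2500], [-7.0000, 6.0000]] (det J = 657.7500).
Solving J·Δ = −F gives Δ = (0.1790, 1.3755).
Then the next iterate is (p, q)₁ = (-1.3210, -1.6245).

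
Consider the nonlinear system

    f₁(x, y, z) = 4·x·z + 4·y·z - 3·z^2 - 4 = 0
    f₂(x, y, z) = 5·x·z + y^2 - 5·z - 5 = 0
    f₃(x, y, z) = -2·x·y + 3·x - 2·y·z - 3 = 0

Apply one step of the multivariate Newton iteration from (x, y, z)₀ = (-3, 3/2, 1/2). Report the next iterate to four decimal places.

At (-3, 3/2, 1/2): F = (-7.7500, -12.7500, -4.5000).
Jacobian J = [[4·z, 4·z, 4·x + 4·y - 6·z], [5·z, 2·y, 5·x - 5], [-2·y + 3, -2·x - 2·z, -2·y]].
At the point, J = [[2.0000, 2.0000, -9.0000], [2.5000, 3.0000, -20.0000], [0.0000, 5.0000, -3.0000]] (det J = 84.5000).
Solving J·Δ = −F gives Δ = (1.7692, 0.7145, -0.3092).
Then the next iterate is (x, y, z)₁ = (-1.2308, 2.2145, 0.1908).

(-1.2308, 2.2145, 0.1908)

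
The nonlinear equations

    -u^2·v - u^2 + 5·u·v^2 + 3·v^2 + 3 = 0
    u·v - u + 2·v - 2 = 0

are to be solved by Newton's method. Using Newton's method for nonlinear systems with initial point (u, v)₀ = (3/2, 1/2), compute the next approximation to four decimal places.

At (3/2, 1/2): F = (2.2500, -1.7500).
Jacobian J = [[-2·u·v - 2·u + 5·v^2, -u^2 + 10·u·v + 6·v], [v - 1, u + 2]].
At the point, J = [[-3.2500, 8.2500], [-0.5000, 3.5000]] (det J = -7.2500).
Solving J·Δ = −F gives Δ = (3.0776, 0.9397).
Then the next iterate is (u, v)₁ = (4.5776, 1.4397).

(4.5776, 1.4397)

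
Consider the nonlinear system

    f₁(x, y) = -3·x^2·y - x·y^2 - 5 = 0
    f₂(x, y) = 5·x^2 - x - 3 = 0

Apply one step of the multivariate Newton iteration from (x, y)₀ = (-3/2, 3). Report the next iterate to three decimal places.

At (-3/2, 3): F = (-11.750, 9.750).
Jacobian J = [[-6·x·y - y^2, -3·x^2 - 2·x·y], [10·x - 1, 0]].
At the point, J = [[18.000, 2.250], [-16.000, 0.000]] (det J = 36.000).
Solving J·Δ = −F gives Δ = (0.609, 0.347).
Then the next iterate is (x, y)₁ = (-0.891, 3.347).

(-0.891, 3.347)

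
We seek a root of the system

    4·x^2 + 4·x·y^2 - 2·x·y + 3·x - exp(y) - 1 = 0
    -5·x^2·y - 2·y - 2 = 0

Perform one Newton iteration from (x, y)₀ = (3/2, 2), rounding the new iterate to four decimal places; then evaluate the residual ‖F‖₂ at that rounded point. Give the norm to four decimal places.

40.5320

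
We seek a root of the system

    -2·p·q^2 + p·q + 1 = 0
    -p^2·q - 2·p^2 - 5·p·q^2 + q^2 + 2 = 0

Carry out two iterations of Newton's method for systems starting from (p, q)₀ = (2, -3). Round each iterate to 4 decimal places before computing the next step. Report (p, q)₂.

(4.6274, 2.6927)

At (2, -3): F = (-41.0000, -75.0000).
Jacobian J = [[-2·q^2 + q, -4·p·q + p], [-2·p·q - 4·p - 5·q^2, -p^2 - 10·p·q + 2·q]].
At the point, J = [[-21.0000, 26.0000], [-41.0000, 50.0000]] (det J = 16.0000).
Solving J·Δ = −F gives Δ = (6.2500, 6.6250).
Then the next iterate is (p, q)₁ = (8.2500, 3.6250).
Round to (8.2500, 3.6250) and repeat: F = (-185.914062, -909.761719), J = [[-22.656250, -111.3750], [-158.515625, -359.8750]].
Δ = (-3.6226, -0.9323), so (p, q)₂ = (4.6274, 2.6927).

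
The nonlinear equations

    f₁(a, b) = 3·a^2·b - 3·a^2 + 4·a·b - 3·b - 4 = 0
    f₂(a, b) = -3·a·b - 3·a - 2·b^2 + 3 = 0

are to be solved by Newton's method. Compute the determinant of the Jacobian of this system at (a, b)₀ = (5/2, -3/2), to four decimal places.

J = [[6·a·b - 6·a + 4·b, 3·a^2 + 4·a - 3], [-3·b - 3, -3·a - 4·b]].
At the point, J = [[-43.5000, 25.7500], [1.5000, -1.5000]].
det J = 26.6250.

26.6250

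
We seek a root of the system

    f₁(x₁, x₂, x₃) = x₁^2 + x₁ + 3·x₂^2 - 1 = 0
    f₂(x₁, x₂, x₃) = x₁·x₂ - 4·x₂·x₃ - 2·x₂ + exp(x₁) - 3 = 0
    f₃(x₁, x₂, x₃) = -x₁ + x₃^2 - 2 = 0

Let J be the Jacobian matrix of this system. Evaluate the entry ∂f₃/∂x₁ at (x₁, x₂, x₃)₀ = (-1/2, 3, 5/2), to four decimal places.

∂f₃/∂x₁ = -1.
At (-1/2, 3, 5/2) this is -1.0000.

-1.0000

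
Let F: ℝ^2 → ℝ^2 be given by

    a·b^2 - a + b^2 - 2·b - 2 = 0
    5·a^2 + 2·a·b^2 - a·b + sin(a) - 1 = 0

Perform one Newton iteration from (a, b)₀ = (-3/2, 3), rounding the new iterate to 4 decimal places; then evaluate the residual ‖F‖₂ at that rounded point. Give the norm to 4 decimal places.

5.8522

At (-3/2, 3): F = (-11.0000, -13.247495).
Jacobian J = [[b^2 - 1, 2·a·b + 2·b - 2], [10·a + 2·b^2 - b + cos(a), 4·a·b - a]].
At the point, J = [[8.0000, -5.0000], [0.070737, -16.5000]] (det J = -131.646314).
Solving J·Δ = −F gives Δ = (0.8755, -0.7991).
Then the next iterate is (a, b)₁ = (-0.6245, 2.2009).
Re-evaluating at (-0.6245, 2.2009): F = (-3.958393, -4.310335), so ‖F‖₂ = 5.8522.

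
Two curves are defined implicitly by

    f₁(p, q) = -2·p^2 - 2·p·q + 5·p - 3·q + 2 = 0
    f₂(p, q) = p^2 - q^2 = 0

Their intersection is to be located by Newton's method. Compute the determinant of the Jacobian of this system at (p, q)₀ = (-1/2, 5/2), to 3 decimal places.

J = [[-4·p - 2·q + 5, -2·p - 3], [2·p, -2·q]].
At the point, J = [[2.000, -2.000], [-1.000, -5.000]].
det J = -12.000.

-12.000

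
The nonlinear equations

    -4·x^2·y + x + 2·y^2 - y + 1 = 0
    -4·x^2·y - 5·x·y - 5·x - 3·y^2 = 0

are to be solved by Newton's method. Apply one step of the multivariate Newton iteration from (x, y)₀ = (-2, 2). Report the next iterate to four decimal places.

At (-2, 2): F = (-27.0000, -14.0000).
Jacobian J = [[-8·x·y + 1, -4·x^2 + 4·y - 1], [-8·x·y - 5·y - 5, -4·x^2 - 5·x - 6·y]].
At the point, J = [[33.0000, -9.0000], [17.0000, -18.0000]] (det J = -441.0000).
Solving J·Δ = −F gives Δ = (0.8163, -0.0068).
Then the next iterate is (x, y)₁ = (-1.1837, 1.9932).

(-1.1837, 1.9932)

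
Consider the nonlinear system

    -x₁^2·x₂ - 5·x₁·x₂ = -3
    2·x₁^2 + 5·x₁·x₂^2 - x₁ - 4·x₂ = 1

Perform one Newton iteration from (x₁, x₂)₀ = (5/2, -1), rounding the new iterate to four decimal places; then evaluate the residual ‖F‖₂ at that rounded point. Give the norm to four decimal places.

88.7613

At (5/2, -1): F = (21.7500, 25.5000).
Jacobian J = [[-2·x₁·x₂ - 5·x₂, -x₁^2 - 5·x₁], [4·x₁ + 5·x₂^2 - 1, 10·x₁·x₂ - 4]].
At the point, J = [[10.0000, -18.7500], [14.0000, -29.0000]] (det J = -27.5000).
Solving J·Δ = −F gives Δ = (-5.5500, -1.8000).
Then the next iterate is (x₁, x₂)₁ = (-3.0500, -2.8000).
Re-evaluating at (-3.0500, -2.8000): F = (-13.6530, -87.7050), so ‖F‖₂ = 88.7613.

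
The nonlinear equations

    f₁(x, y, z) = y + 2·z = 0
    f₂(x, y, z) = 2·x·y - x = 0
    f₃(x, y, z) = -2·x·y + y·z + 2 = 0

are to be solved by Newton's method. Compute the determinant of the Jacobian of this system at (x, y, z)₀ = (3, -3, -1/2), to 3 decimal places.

J = [[0, 1, 2], [2·y - 1, 2·x, 0], [-2·y, -2·x + z, y]].
At the point, J = [[0.000, 1.000, 2.000], [-7.000, 6.000, 0.000], [6.000, -6.500, -3.000]].
det J = -2.000.

-2.000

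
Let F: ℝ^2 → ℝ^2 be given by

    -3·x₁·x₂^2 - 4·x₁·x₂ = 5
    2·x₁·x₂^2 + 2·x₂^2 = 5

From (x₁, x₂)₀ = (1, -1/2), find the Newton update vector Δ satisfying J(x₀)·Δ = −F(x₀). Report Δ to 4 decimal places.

At (1, -1/2): F = (-3.7500, -4.0000).
Jacobian J = [[-3·x₂^2 - 4·x₂, -6·x₁·x₂ - 4·x₁], [2·x₂^2, 4·x₁·x₂ + 4·x₂]].
At the point, J = [[1.2500, -1.0000], [0.5000, -4.0000]] (det J = -4.5000).
Solving J·Δ = −F gives Δ = (2.4444, -0.6944).

(2.4444, -0.6944)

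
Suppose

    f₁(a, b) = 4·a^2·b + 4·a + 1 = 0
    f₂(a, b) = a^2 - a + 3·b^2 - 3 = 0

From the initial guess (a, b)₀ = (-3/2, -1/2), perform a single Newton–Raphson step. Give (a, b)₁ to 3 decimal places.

(-4.000, 3.333)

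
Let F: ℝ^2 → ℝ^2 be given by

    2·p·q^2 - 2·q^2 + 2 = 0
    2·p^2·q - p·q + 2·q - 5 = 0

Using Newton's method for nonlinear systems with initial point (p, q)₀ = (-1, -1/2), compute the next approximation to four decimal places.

At (-1, -1/2): F = (1.0000, -7.5000).
Jacobian J = [[2·q^2, 4·p·q - 4·q], [4·p·q - q, 2·p^2 - p + 2]].
At the point, J = [[0.5000, 4.0000], [2.5000, 5.0000]] (det J = -7.5000).
Solving J·Δ = −F gives Δ = (4.6667, -0.8333).
Then the next iterate is (p, q)₁ = (3.6667, -1.3333).

(3.6667, -1.3333)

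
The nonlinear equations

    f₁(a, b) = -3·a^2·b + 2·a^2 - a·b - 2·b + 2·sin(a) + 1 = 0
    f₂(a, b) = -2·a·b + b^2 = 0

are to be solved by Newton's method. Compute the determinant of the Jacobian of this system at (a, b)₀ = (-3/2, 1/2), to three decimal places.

J = [[-6·a·b + 4·a - b + 2·cos(a), -3·a^2 - a - 2], [-2·b, -2·a + 2·b]].
At the point, J = [[-1.85853, -7.250], [-1.000, 4.000]].
det J = -14.684.

-14.684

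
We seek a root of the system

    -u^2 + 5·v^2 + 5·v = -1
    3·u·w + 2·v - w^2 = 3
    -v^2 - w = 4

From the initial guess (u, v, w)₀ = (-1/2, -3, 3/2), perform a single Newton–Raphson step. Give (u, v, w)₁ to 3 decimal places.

At (-1/2, -3, 3/2): F = (30.750, -13.500, -14.500).
Jacobian J = [[-2·u, 10·v + 5, 0], [3·w, 2, 3·u - 2·w], [0, -2·v, -1]].
At the point, J = [[1.000, -25.000, 0.000], [4.500, 2.000, -4.500], [0.000, 6.000, -1.000]] (det J = -87.500).
Solving J·Δ = −F gives Δ = (-6.000, 0.990, -8.560).
Then the next iterate is (u, v, w)₁ = (-6.500, -2.010, -7.060).

(-6.500, -2.010, -7.060)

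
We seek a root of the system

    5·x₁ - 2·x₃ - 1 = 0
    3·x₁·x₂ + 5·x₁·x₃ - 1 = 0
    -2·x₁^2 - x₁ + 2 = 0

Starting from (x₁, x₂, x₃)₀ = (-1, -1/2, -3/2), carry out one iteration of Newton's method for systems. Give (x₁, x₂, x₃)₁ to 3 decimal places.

At (-1, -1/2, -3/2): F = (-3.000, 8.000, 1.000).
Jacobian J = [[5, 0, -2], [3·x₂ + 5·x₃, 3·x₁, 5·x₁], [-4·x₁ - 1, 0, 0]].
At the point, J = [[5.000, 0.000, -2.000], [-9.000, -3.000, -5.000], [3.000, 0.000, 0.000]] (det J = -18.000).
Solving J·Δ = −F gives Δ = (-0.333, 7.556, -2.333).
Then the next iterate is (x₁, x₂, x₃)₁ = (-1.333, 7.056, -3.833).

(-1.333, 7.056, -3.833)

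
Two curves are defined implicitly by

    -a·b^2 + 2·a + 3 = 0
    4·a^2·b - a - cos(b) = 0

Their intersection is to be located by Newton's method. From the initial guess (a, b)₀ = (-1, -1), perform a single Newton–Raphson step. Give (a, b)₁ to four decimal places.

At (-1, -1): F = (2.0000, -3.540302).
Jacobian J = [[-b^2 + 2, -2·a·b], [8·a·b - 1, 4·a^2 + sin(b)]].
At the point, J = [[1.0000, -2.0000], [7.0000, 3.158529]] (det J = 17.158529).
Solving J·Δ = −F gives Δ = (0.0445, 1.0222).
Then the next iterate is (a, b)₁ = (-0.9555, 0.0222).

(-0.9555, 0.0222)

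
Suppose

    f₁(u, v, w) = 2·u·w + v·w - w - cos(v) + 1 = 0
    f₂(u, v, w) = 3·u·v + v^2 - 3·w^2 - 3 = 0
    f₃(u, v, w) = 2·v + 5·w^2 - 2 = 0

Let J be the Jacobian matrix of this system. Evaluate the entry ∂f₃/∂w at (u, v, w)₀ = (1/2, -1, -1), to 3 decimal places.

∂f₃/∂w = 10·w.
At (1/2, -1, -1) this is -10.000.

-10.000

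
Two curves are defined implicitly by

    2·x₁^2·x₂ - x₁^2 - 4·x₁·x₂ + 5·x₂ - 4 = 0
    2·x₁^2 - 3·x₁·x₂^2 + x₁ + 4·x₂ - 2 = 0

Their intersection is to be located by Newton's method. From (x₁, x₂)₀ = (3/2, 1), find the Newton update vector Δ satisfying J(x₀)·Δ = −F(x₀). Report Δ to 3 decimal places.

At (3/2, 1): F = (-2.750, 3.500).
Jacobian J = [[4·x₁·x₂ - 2·x₁ - 4·x₂, 2·x₁^2 - 4·x₁ + 5], [4·x₁ - 3·x₂^2 + 1, -6·x₁·x₂ + 4]].
At the point, J = [[-1.000, 3.500], [4.000, -5.000]] (det J = -9.000).
Solving J·Δ = −F gives Δ = (0.167, 0.833).

(0.167, 0.833)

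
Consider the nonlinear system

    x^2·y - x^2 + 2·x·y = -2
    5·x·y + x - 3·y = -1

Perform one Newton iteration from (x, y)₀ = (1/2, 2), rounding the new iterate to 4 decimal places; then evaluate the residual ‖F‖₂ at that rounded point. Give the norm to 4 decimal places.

At (1/2, 2): F = (4.2500, 0.5000).
Jacobian J = [[2·x·y - 2·x + 2·y, x^2 + 2·x], [5·y + 1, 5·x - 3]].
At the point, J = [[5.0000, 1.2500], [11.0000, -0.5000]] (det J = -16.2500).
Solving J·Δ = −F gives Δ = (-0.1692, -2.7231).
Then the next iterate is (x, y)₁ = (0.3308, -0.7231).
Re-evaluating at (0.3308, -0.7231): F = (1.333041, 2.304093), so ‖F‖₂ = 2.6619.

2.6619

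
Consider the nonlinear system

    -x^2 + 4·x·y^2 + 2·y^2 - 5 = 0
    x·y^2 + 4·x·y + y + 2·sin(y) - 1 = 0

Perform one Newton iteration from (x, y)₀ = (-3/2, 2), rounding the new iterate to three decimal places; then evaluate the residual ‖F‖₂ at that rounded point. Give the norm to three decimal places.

5.987

At (-3/2, 2): F = (-23.250, -15.18141).
Jacobian J = [[-2·x + 4·y^2, 8·x·y + 4·y], [y^2 + 4·y, 2·x·y + 4·x + 2·cos(y) + 1]].
At the point, J = [[19.000, -16.000], [12.000, -11.83229]] (det J = -32.81358).
Solving J·Δ = −F gives Δ = (0.981, -0.288).
Then the next iterate is (x, y)₁ = (-0.519, 1.712).
Re-evaluating at (-0.519, 1.712): F = (-5.49211, -2.38318), so ‖F‖₂ = 5.987.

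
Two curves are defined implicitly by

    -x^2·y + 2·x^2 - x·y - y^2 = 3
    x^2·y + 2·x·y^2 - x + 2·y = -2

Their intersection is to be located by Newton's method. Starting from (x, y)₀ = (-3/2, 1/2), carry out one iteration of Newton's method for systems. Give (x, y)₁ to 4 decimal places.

At (-3/2, 1/2): F = (0.8750, 4.8750).
Jacobian J = [[-2·x·y + 4·x - y, -x^2 - x - 2·y], [2·x·y + 2·y^2 - 1, x^2 + 4·x·y + 2]].
At the point, J = [[-5.0000, -1.7500], [-2.0000, 1.2500]] (det J = -9.7500).
Solving J·Δ = −F gives Δ = (0.9872, -2.3205).
Then the next iterate is (x, y)₁ = (-0.5128, -1.8205).

(-0.5128, -1.8205)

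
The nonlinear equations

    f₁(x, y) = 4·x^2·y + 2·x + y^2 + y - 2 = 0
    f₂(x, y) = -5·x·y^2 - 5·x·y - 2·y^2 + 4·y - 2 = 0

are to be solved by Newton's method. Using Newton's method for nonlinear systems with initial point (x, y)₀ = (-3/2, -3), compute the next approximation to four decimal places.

(-0.7726, -3.4103)

At (-3/2, -3): F = (-26.0000, 13.0000).
Jacobian J = [[8·x·y + 2, 4·x^2 + 2·y + 1], [-5·y^2 - 5·y, -10·x·y - 5·x - 4·y + 4]].
At the point, J = [[38.0000, 4.0000], [-30.0000, -21.5000]] (det J = -697.0000).
Solving J·Δ = −F gives Δ = (0.7274, -0.4103).
Then the next iterate is (x, y)₁ = (-0.7726, -3.4103).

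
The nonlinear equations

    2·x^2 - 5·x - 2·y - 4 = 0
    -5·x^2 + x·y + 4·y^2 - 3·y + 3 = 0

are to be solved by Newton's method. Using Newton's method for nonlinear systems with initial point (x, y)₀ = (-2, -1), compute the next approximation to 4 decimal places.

(-0.9179, -0.0338)

At (-2, -1): F = (16.0000, -8.0000).
Jacobian J = [[4·x - 5, -2], [-10·x + y, x + 8·y - 3]].
At the point, J = [[-13.0000, -2.0000], [19.0000, -13.0000]] (det J = 207.0000).
Solving J·Δ = −F gives Δ = (1.0821, 0.9662).
Then the next iterate is (x, y)₁ = (-0.9179, -0.0338).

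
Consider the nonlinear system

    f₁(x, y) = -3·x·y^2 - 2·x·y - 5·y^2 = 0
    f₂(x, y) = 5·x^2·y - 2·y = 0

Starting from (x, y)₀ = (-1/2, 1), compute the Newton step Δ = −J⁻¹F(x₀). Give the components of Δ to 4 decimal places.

(-0.1000, -0.3333)

At (-1/2, 1): F = (-2.5000, -0.7500).
Jacobian J = [[-3·y^2 - 2·y, -6·x·y - 2·x - 10·y], [10·x·y, 5·x^2 - 2]].
At the point, J = [[-5.0000, -6.0000], [-5.0000, -0.7500]] (det J = -26.2500).
Solving J·Δ = −F gives Δ = (-0.1000, -0.3333).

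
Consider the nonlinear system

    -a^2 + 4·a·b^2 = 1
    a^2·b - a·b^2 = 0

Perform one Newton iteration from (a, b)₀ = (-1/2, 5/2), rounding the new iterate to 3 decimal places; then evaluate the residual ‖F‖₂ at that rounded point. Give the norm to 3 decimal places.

At (-1/2, 5/2): F = (-13.750, 3.750).
Jacobian J = [[-2·a + 4·b^2, 8·a·b], [2·a·b - b^2, a^2 - 2·a·b]].
At the point, J = [[26.000, -10.000], [-8.750, 2.750]] (det J = -16.000).
Solving J·Δ = −F gives Δ = (-0.020, -1.426).
Then the next iterate is (a, b)₁ = (-0.520, 1.074).
Re-evaluating at (-0.520, 1.074): F = (-3.66963, 0.89022), so ‖F‖₂ = 3.776.

3.776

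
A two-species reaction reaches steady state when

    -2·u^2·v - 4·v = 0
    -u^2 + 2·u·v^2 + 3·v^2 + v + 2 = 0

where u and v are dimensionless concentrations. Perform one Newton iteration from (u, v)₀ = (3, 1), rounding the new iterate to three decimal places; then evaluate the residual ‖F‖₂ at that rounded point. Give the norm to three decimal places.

6.934

At (3, 1): F = (-22.000, 3.000).
Jacobian J = [[-4·u·v, -2·u^2 - 4], [-2·u + 2·v^2, 4·u·v + 6·v + 1]].
At the point, J = [[-12.000, -22.000], [-4.000, 19.000]] (det J = -316.000).
Solving J·Δ = −F gives Δ = (-1.114, -0.392).
Then the next iterate is (u, v)₁ = (1.886, 0.608).
Re-evaluating at (1.886, 0.608): F = (-6.75731, 1.55437), so ‖F‖₂ = 6.934.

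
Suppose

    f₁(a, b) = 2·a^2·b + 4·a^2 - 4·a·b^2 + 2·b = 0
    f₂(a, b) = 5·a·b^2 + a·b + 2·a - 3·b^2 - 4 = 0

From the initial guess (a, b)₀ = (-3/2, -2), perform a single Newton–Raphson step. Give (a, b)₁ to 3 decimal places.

(-1.483, -0.872)

At (-3/2, -2): F = (20.000, -46.000).
Jacobian J = [[4·a·b + 8·a - 4·b^2, 2·a^2 - 8·a·b + 2], [5·b^2 + b + 2, 10·a·b + a - 6·b]].
At the point, J = [[-16.000, -17.500], [20.000, 40.500]] (det J = -298.000).
Solving J·Δ = −F gives Δ = (0.017, 1.128).
Then the next iterate is (a, b)₁ = (-1.483, -0.872).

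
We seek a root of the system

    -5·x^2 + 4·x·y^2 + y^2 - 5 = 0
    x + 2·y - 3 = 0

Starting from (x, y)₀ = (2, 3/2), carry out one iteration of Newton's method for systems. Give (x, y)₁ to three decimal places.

At (2, 3/2): F = (-4.750, 2.000).
Jacobian J = [[-10·x + 4·y^2, 8·x·y + 2·y], [1, 2]].
At the point, J = [[-11.000, 27.000], [1.000, 2.000]] (det J = -49.000).
Solving J·Δ = −F gives Δ = (-1.296, -0.352).
Then the next iterate is (x, y)₁ = (0.704, 1.148).

(0.704, 1.148)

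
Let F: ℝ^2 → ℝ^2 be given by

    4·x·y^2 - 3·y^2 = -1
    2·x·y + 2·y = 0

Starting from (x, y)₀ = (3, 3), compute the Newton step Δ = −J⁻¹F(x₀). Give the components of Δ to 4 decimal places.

(-17.7778, 10.3333)

At (3, 3): F = (82.0000, 24.0000).
Jacobian J = [[4·y^2, 8·x·y - 6·y], [2·y, 2·x + 2]].
At the point, J = [[36.0000, 54.0000], [6.0000, 8.0000]] (det J = -36.0000).
Solving J·Δ = −F gives Δ = (-17.7778, 10.3333).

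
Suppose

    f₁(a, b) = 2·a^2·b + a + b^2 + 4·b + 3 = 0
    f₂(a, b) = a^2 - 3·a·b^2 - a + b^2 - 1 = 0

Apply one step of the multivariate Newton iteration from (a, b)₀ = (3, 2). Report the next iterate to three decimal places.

(1.340, 1.519)

At (3, 2): F = (54.000, -27.000).
Jacobian J = [[4·a·b + 1, 2·a^2 + 2·b + 4], [2·a - 3·b^2 - 1, -6·a·b + 2·b]].
At the point, J = [[25.000, 26.000], [-7.000, -32.000]] (det J = -618.000).
Solving J·Δ = −F gives Δ = (-1.660, -0.481).
Then the next iterate is (a, b)₁ = (1.340, 1.519).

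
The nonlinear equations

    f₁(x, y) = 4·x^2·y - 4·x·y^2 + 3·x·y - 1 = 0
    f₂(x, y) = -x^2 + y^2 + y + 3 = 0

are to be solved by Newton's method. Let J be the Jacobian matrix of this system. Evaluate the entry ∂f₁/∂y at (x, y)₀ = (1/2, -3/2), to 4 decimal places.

∂f₁/∂y = 4·x^2 - 8·x·y + 3·x.
At (1/2, -3/2) this is 8.5000.

8.5000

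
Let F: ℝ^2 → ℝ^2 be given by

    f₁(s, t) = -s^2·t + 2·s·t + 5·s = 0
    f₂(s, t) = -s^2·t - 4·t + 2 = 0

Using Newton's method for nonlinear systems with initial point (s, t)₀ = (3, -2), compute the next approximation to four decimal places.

(1.5789, -1.1579)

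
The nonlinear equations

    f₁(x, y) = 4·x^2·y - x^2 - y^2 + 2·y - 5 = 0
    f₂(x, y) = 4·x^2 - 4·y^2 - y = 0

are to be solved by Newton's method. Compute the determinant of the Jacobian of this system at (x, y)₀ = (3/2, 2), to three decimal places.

J = [[8·x·y - 2·x, 4·x^2 - 2·y + 2], [8·x, -8·y - 1]].
At the point, J = [[21.000, 7.000], [12.000, -17.000]].
det J = -441.000.

-441.000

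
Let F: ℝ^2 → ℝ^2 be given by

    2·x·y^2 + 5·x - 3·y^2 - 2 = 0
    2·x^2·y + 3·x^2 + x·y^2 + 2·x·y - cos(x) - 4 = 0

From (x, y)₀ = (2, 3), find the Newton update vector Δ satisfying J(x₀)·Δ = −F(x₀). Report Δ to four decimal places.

(-0.1393, -2.2994)

At (2, 3): F = (17.0000, 62.416147).
Jacobian J = [[2·y^2 + 5, 4·x·y - 6·y], [4·x·y + 6·x + y^2 + 2·y + sin(x), 2·x^2 + 2·x·y + 2·x]].
At the point, J = [[23.0000, 6.0000], [51.909297, 24.0000]] (det J = 240.544215).
Solving J·Δ = −F gives Δ = (-0.1393, -2.2994).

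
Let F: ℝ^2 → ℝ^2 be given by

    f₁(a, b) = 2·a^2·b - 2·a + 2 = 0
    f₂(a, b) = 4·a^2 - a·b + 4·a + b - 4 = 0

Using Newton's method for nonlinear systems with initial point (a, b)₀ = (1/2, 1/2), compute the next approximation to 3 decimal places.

(0.735, -1.529)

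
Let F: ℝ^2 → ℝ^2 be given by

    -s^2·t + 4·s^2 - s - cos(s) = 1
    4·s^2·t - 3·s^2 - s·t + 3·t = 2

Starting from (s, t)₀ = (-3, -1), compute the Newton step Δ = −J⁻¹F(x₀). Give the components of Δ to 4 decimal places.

(1.4948, 0.1601)

At (-3, -1): F = (47.989992, -71.0000).
Jacobian J = [[-2·s·t + 8·s + sin(s) - 1, -s^2], [8·s·t - 6·s - t, 4·s^2 - s + 3]].
At the point, J = [[-31.141120, -9.0000], [43.0000, 42.0000]] (det J = -920.927040).
Solving J·Δ = −F gives Δ = (1.4948, 0.1601).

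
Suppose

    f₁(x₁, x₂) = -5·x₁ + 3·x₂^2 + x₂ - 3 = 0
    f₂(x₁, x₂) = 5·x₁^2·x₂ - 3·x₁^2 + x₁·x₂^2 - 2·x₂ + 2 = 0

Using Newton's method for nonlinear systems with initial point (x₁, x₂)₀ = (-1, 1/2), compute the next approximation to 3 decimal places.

At (-1, 1/2): F = (3.250, 0.250).
Jacobian J = [[-5, 6·x₂ + 1], [10·x₁·x₂ - 6·x₁ + x₂^2, 5·x₁^2 + 2·x₁·x₂ - 2]].
At the point, J = [[-5.000, 4.000], [1.250, 2.000]] (det J = -15.000).
Solving J·Δ = −F gives Δ = (0.367, -0.354).
Then the next iterate is (x₁, x₂)₁ = (-0.633, 0.146).

(-0.633, 0.146)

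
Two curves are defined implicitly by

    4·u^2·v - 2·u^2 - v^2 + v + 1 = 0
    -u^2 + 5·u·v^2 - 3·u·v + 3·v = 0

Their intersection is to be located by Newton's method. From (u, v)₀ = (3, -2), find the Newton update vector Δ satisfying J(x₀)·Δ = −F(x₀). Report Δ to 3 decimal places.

(-1.174, 0.599)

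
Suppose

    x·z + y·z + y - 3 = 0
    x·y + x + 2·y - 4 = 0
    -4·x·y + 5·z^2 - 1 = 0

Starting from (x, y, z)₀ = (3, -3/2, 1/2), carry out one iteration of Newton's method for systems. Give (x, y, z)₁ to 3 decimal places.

(2.297, 0.130, 1.604)

At (3, -3/2, 1/2): F = (-3.750, -8.500, 18.250).
Jacobian J = [[z, z + 1, x + y], [y + 1, x + 2, 0], [-4·y, -4·x, 10·z]].
At the point, J = [[0.500, 1.500, 1.500], [-0.500, 5.000, 0.000], [6.000, -12.000, 5.000]] (det J = -19.750).
Solving J·Δ = −F gives Δ = (-0.703, 1.630, 1.104).
Then the next iterate is (x, y, z)₁ = (2.297, 0.130, 1.604).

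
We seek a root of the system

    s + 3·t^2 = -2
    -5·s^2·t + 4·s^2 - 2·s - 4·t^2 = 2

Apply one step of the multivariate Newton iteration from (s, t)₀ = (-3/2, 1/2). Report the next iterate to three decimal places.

(5.368, -2.206)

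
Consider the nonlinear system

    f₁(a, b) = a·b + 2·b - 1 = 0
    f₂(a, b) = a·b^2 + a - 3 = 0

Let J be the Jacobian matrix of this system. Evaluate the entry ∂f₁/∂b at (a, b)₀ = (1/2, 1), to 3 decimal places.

2.500

∂f₁/∂b = a + 2.
At (1/2, 1) this is 2.500.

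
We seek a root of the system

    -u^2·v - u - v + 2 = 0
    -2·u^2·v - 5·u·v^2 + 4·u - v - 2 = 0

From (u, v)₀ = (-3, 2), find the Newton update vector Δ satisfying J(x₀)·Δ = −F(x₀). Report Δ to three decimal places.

(1.008, -0.392)

At (-3, 2): F = (-15.000, 8.000).
Jacobian J = [[-2·u·v - 1, -u^2 - 1], [-4·u·v - 5·v^2 + 4, -2·u^2 - 10·u·v - 1]].
At the point, J = [[11.000, -10.000], [8.000, 41.000]] (det J = 531.000).
Solving J·Δ = −F gives Δ = (1.008, -0.392).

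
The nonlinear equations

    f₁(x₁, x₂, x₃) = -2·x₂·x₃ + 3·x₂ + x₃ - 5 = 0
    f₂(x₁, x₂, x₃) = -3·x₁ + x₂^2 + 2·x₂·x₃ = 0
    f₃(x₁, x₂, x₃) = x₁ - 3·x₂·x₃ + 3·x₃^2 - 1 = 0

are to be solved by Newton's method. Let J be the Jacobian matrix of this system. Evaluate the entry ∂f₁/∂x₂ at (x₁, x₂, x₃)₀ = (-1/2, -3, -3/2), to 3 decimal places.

∂f₁/∂x₂ = -2·x₃ + 3.
At (-1/2, -3, -3/2) this is 6.000.

6.000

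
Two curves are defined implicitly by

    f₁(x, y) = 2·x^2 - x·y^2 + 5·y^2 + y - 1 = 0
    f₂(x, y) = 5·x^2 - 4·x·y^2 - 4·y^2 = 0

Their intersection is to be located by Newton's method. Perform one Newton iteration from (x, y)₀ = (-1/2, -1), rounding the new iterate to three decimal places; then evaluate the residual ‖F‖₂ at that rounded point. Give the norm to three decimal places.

At (-1/2, -1): F = (4.000, -0.750).
Jacobian J = [[4·x - y^2, -2·x·y + 10·y + 1], [10·x - 4·y^2, -8·x·y - 8·y]].
At the point, J = [[-3.000, -10.000], [-9.000, 4.000]] (det J = -102.000).
Solving J·Δ = −F gives Δ = (0.083, 0.375).
Then the next iterate is (x, y)₁ = (-0.417, -0.625).
Re-evaluating at (-0.417, -0.625): F = (0.83879, -0.04149), so ‖F‖₂ = 0.840.

0.840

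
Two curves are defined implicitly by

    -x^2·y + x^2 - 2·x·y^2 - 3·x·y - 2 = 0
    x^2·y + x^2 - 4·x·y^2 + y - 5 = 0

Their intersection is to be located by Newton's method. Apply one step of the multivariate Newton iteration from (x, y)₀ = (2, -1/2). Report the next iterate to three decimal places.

At (2, -1/2): F = (6.000, -5.500).
Jacobian J = [[-2·x·y + 2·x - 2·y^2 - 3·y, -x^2 - 4·x·y - 3·x], [2·x·y + 2·x - 4·y^2, x^2 - 8·x·y + 1]].
At the point, J = [[7.000, -6.000], [1.000, 13.000]] (det J = 97.000).
Solving J·Δ = −F gives Δ = (-0.464, 0.459).
Then the next iterate is (x, y)₁ = (1.536, -0.041).

(1.536, -0.041)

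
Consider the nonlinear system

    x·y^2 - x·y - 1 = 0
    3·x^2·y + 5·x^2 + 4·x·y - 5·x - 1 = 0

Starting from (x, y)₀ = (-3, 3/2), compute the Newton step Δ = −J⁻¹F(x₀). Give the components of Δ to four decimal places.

(1.3557, -0.3722)

At (-3, 3/2): F = (-3.2500, 81.5000).
Jacobian J = [[y^2 - y, 2·x·y - x], [6·x·y + 10·x + 4·y - 5, 3·x^2 + 4·x]].
At the point, J = [[0.7500, -6.0000], [-56.0000, 15.0000]] (det J = -324.7500).
Solving J·Δ = −F gives Δ = (1.3557, -0.3722).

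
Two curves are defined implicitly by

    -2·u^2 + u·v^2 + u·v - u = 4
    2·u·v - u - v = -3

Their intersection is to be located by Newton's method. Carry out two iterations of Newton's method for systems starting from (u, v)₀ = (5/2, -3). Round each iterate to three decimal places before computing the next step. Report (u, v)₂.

(0.809, -3.219)

At (5/2, -3): F = (-4.000, -11.500).
Jacobian J = [[-4·u + v^2 + v - 1, 2·u·v + u], [2·v - 1, 2·u - 1]].
At the point, J = [[-5.000, -12.500], [-7.000, 4.000]] (det J = -107.500).
Solving J·Δ = −F gives Δ = (-1.486, 0.274).
Then the next iterate is (u, v)₁ = (1.014, -2.726).
Round to (1.014, -2.726) and repeat: F = (-2.29944, -0.81633), J = [[-0.35092, -4.51433], [-6.452, 1.028]].
Δ = (-0.205, -0.493), so (u, v)₂ = (0.809, -3.219).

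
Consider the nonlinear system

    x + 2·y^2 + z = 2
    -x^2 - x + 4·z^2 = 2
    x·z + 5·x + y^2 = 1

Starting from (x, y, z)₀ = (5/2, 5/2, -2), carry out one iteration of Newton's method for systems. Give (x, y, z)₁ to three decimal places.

(-2.018, 1.650, 0.022)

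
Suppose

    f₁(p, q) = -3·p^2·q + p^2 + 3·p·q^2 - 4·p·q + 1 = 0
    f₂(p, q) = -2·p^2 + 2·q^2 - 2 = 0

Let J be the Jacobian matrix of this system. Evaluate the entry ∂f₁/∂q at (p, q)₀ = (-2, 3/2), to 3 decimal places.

∂f₁/∂q = -3·p^2 + 6·p·q - 4·p.
At (-2, 3/2) this is -22.000.

-22.000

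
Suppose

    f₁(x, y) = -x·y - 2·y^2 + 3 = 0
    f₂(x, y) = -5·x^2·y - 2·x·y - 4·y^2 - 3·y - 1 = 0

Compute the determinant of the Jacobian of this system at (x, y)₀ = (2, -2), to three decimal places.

-286.000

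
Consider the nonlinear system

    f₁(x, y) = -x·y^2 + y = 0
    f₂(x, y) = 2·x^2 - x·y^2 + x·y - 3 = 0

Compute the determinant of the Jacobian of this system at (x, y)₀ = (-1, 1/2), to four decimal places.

J = [[-y^2, -2·x·y + 1], [4·x - y^2 + y, -2·x·y + x]].
At the point, J = [[-0.2500, 2.0000], [-3.7500, 0.0000]].
det J = 7.5000.

7.5000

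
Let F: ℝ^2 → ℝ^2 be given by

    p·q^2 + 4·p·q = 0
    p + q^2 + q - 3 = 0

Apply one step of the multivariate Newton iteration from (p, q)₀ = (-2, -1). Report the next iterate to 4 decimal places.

At (-2, -1): F = (6.0000, -5.0000).
Jacobian J = [[q^2 + 4·q, 2·p·q + 4·p], [1, 2·q + 1]].
At the point, J = [[-3.0000, -4.0000], [1.0000, -1.0000]] (det J = 7.0000).
Solving J·Δ = −F gives Δ = (3.7143, -1.2857).
Then the next iterate is (p, q)₁ = (1.7143, -2.2857).

(1.7143, -2.2857)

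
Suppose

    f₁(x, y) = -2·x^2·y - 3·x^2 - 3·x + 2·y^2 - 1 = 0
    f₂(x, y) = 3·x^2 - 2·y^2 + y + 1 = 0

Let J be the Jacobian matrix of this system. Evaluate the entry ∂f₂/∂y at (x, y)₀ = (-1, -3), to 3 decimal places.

13.000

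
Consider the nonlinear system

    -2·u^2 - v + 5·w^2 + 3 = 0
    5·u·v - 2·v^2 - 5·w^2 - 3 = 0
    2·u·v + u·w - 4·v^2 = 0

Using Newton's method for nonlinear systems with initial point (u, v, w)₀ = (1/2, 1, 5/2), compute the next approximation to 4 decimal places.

At (1/2, 1, 5/2): F = (32.7500, -33.7500, -1.7500).
Jacobian J = [[-4·u, -1, 10·w], [5·v, 5·u - 4·v, -10·w], [2·v + w, 2·u - 8·v, u]].
At the point, J = [[-2.0000, -1.0000, 25.0000], [5.0000, -1.5000, -25.0000], [4.5000, -7.0000, 0.5000]] (det J = -239.7500).
Solving J·Δ = −F gives Δ = (0.1009, -0.2789, -1.3131).
Then the next iterate is (u, v, w)₁ = (0.6009, 0.7211, 1.1869).

(0.6009, 0.7211, 1.1869)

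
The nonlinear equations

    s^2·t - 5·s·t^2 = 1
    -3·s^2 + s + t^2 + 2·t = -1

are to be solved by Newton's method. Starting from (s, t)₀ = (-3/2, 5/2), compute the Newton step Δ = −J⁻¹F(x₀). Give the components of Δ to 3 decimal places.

At (-3/2, 5/2): F = (51.500, 4.000).
Jacobian J = [[2·s·t - 5·t^2, s^2 - 10·s·t], [-6·s + 1, 2·t + 2]].
At the point, J = [[-38.750, 39.750], [10.000, 7.000]] (det J = -668.750).
Solving J·Δ = −F gives Δ = (0.301, -1.002).

(0.301, -1.002)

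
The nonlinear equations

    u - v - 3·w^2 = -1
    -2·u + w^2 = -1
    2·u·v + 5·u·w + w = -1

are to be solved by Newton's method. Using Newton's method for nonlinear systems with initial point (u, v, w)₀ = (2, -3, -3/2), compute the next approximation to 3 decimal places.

(0.965, -0.827, -1.060)

At (2, -3, -3/2): F = (-0.750, -0.750, -27.500).
Jacobian J = [[1, -1, -6·w], [-2, 0, 2·w], [2·v + 5·w, 2·u, 5·u + 1]].
At the point, J = [[1.000, -1.000, 9.000], [-2.000, 0.000, -3.000], [-13.500, 4.000, 11.000]] (det J = -122.500).
Solving J·Δ = −F gives Δ = (-1.035, 2.173, 0.440).
Then the next iterate is (u, v, w)₁ = (0.965, -0.827, -1.060).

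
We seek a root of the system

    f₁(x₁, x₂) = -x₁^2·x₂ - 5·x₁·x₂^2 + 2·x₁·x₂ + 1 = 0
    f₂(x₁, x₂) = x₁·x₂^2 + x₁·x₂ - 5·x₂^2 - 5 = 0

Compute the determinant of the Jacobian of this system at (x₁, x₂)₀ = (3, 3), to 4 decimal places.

1629.0000

J = [[-2·x₁·x₂ - 5·x₂^2 + 2·x₂, -x₁^2 - 10·x₁·x₂ + 2·x₁], [x₂^2 + x₂, 2·x₁·x₂ + x₁ - 10·x₂]].
At the point, J = [[-57.0000, -93.0000], [12.0000, -9.0000]].
det J = 1629.0000.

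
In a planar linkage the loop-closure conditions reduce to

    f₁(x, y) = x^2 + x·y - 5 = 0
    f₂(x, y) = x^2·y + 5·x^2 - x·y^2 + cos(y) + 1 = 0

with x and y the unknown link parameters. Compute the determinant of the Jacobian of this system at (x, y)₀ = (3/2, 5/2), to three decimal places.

-56.542

J = [[2·x + y, x], [2·x·y + 10·x - y^2, x^2 - 2·x·y - sin(y)]].
At the point, J = [[5.500, 1.500], [16.250, -5.84847]].
det J = -56.542.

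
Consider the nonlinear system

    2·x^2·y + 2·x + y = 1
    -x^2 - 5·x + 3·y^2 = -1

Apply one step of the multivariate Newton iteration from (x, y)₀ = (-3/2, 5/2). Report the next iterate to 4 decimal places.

(-1.4524, 0.8397)

At (-3/2, 5/2): F = (9.7500, 25.0000).
Jacobian J = [[4·x·y + 2, 2·x^2 + 1], [-2·x - 5, 6·y]].
At the point, J = [[-13.0000, 5.5000], [-2.0000, 15.0000]] (det J = -184.0000).
Solving J·Δ = −F gives Δ = (0.0476, -1.6603).
Then the next iterate is (x, y)₁ = (-1.4524, 0.8397).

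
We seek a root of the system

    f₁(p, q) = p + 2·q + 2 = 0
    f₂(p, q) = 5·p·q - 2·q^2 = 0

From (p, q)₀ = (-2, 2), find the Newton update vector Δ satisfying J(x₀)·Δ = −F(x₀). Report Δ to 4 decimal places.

(-0.4211, -1.7895)

At (-2, 2): F = (4.0000, -28.0000).
Jacobian J = [[1, 2], [5·q, 5·p - 4·q]].
At the point, J = [[1.0000, 2.0000], [10.0000, -18.0000]] (det J = -38.0000).
Solving J·Δ = −F gives Δ = (-0.4211, -1.7895).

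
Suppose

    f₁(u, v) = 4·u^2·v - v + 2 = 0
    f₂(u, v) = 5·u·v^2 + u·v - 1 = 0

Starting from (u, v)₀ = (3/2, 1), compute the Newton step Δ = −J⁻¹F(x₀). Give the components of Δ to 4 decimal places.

At (3/2, 1): F = (10.0000, 8.0000).
Jacobian J = [[8·u·v, 4·u^2 - 1], [5·v^2 + v, 10·u·v + u]].
At the point, J = [[12.0000, 8.0000], [6.0000, 16.5000]] (det J = 150.0000).
Solving J·Δ = −F gives Δ = (-0.6733, -0.2400).

(-0.6733, -0.2400)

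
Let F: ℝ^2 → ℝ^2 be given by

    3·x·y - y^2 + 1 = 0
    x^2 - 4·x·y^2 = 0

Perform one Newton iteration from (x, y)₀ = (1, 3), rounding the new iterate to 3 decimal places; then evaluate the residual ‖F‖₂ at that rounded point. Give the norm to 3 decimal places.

10.290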